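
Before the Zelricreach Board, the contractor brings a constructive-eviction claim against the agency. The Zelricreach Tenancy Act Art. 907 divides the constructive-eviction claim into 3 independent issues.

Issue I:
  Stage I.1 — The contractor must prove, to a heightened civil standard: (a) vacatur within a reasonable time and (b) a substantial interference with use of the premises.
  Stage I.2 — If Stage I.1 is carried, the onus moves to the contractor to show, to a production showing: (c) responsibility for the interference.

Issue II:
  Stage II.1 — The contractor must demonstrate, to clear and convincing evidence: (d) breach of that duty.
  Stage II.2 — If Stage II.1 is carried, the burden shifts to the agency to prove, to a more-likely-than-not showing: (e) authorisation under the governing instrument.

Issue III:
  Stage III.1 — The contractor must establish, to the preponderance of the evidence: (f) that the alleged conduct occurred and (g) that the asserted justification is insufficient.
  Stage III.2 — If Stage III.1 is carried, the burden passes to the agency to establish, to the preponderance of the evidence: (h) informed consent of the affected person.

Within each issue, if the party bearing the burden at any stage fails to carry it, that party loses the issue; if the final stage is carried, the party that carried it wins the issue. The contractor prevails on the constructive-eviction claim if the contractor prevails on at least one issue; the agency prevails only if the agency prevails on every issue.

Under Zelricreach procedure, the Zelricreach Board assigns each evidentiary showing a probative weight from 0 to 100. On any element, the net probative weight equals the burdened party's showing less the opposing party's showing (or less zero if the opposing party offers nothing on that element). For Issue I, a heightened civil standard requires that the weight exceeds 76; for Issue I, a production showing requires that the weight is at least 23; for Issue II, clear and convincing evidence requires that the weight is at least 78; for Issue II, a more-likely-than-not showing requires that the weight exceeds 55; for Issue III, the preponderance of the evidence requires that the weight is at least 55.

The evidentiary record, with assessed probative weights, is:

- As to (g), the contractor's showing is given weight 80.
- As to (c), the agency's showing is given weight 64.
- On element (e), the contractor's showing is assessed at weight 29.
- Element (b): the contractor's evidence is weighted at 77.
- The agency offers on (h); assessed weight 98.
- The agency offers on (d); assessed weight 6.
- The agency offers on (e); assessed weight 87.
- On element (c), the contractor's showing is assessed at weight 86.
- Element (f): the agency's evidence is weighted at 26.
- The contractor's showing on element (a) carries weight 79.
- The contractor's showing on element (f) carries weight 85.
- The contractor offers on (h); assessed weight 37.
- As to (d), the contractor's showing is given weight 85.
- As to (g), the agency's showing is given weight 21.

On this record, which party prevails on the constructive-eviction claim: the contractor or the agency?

agency

— Issue I —
At Stage I.1 the contractor must meet a heightened civil standard (weight exceeds 76): on (a) the weight is 79, which does exceed 76, so (a) meets the standard; on (b) the weight is 77, which does exceed 76, so (b) meets the standard.
  Stage I.1 is satisfied; the contractor continues to bear the burden.
At Stage I.2 the contractor must meet a production showing (weight is at least 23): on (c) the weight is 86 less the opposing 64 gives net 22, < 23, so (c) does not meet the standard.
  Not every element is met, so the contractor fails to carry Stage I.2.
The agency prevails on this issue.
— Issue II —
Stage II.1 — burden on contractor; standard: clear and convincing evidence (weight is at least 78).
    (d): 85 − 6 = 79 ≥ 78 [met]
  Stage II.1 is satisfied; the onus moves to the agency.
Stage II.2 — burden on agency; standard: a more-likely-than-not showing (weight exceeds 55).
    (e): 87 − 29 = 58 > 55 [met]
  Stage II.2 carried; the final stage is satisfied.
With every stage satisfied, the agency prevails on this issue.
— Issue III —
At Stage III.1 the contractor must meet the preponderance of the evidence (weight is at least 55): on (f) the weight is 85 less the opposing 26 gives net 59, ≥ 55, so (f) meets the standard; on (g) the weight is 80 less the opposing 21 gives net 59, which does reach 55, so (g) meets the standard.
  Stage III.1 carried; the burden shifts to the agency.
At Stage III.2 the agency must meet the preponderance of the evidence (weight is at least 55): on (h) the weight is 98 less the opposing 37 gives net 61, which does reach 55, so (h) meets the standard.
  The agency carries the last stage.
All stages carried — the agency prevails on this issue.
Per-issue: Issue I → agency; Issue II → agency; Issue III → agency. The contractor must prevail on at least one issue; overall, the agency prevails.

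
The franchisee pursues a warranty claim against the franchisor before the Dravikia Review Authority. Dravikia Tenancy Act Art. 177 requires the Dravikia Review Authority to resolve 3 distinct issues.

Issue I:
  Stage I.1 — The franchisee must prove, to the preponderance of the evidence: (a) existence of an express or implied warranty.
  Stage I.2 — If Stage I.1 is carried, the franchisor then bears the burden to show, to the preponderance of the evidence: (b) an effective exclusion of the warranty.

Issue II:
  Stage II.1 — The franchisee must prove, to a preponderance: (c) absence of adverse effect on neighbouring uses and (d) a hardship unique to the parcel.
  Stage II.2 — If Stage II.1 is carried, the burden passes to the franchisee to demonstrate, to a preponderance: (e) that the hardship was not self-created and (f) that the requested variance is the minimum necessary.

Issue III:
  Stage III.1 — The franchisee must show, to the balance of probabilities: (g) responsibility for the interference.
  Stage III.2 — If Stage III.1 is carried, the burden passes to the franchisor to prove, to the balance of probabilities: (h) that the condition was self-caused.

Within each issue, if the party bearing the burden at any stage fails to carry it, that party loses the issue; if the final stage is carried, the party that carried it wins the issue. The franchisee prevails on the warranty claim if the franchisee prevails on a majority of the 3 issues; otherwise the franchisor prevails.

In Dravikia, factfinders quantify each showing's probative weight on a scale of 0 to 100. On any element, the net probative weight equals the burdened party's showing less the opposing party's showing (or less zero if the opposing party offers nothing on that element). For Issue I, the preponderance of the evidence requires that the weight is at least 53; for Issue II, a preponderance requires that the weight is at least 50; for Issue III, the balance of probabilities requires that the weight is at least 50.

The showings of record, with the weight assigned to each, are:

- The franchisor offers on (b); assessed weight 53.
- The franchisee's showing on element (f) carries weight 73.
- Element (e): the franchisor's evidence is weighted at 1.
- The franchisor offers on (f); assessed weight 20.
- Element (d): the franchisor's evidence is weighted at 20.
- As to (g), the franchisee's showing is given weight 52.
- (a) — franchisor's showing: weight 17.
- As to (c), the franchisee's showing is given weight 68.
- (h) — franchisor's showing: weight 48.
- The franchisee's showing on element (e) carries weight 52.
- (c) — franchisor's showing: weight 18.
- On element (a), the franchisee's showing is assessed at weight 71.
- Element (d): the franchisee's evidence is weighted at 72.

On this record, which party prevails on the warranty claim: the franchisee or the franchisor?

— Issue I —
At Stage I.1 the franchisee must meet the preponderance of the evidence (weight is at least 53): on (a) the weight is 71 less the opposing 17 gives net 54, ≥ 53, so (a) meets the standard.
  Stage I.1 is satisfied; the onus moves to the franchisor.
At Stage I.2 the franchisor must meet the preponderance of the evidence (weight is at least 53): on (b) the weight is 53, ≥ 53, so (b) meets the standard.
  All elements met at the final stage.
Every stage carried; the franchisor prevails on this issue.
— Issue II —
Stage II.1 (franchisee, a preponderance, weight is at least 50): (c) net 68−18=50 ≥ 50 — meets; (d) net 72−20=52 ≥ 50 — meets.
  All elements met. The franchisee retains the burden for Stage II.2.
Stage II.2 (franchisee, a preponderance, weight is at least 50): (e) net 52−1=51 ≥ 50 — meets; (f) net 73−20=53 ≥ 50 — meets.
  The franchisee carries the last stage.
All stages carried — the franchisee prevails on this issue.
— Issue III —
Stage III.1 (franchisee, the balance of probabilities, weight is at least 50): (g) 52 ≥ 50 — meets.
  Stage III.1 carried; the burden shifts to the franchisor.
Stage III.2 (franchisor, the balance of probabilities, weight is at least 50): (h) 48 < 50 — fails.
  Stage III.2 not carried; the franchisor fails its burden.
So the franchisee prevails on this issue.
Per-issue: Issue I → franchisor; Issue II → franchisee; Issue III → franchisee. The franchisee must prevail on a majority of issues; overall, the franchisee prevails.

franchisee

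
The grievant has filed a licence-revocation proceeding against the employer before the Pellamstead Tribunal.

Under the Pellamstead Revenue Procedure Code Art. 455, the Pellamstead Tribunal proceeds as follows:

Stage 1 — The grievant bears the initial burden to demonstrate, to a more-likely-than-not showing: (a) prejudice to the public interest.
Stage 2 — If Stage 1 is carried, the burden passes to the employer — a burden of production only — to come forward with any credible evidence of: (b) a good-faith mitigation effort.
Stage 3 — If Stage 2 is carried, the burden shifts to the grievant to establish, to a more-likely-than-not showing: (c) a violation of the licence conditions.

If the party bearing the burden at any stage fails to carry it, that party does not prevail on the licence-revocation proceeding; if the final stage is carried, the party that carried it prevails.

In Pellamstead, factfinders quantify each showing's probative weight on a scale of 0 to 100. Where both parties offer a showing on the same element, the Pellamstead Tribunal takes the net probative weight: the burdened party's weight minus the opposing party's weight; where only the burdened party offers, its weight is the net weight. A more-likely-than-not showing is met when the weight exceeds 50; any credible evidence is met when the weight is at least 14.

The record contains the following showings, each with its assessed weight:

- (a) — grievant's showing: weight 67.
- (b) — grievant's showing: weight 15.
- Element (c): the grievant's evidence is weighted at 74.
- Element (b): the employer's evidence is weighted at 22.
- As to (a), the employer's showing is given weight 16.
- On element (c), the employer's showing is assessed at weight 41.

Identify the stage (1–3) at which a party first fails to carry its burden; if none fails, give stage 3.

Stage 1 (grievant, a more-likely-than-not showing, weight exceeds 50): (a) net 67−16=51 > 50 — meets.
  Stage 1 carried; the burden shifts to the employer.
Stage 2 (employer, any credible evidence, weight is at least 14): (b) net 22−15=7 < 14 — fails.
  The employer does not carry Stage 2.
So the grievant prevails.

stage 2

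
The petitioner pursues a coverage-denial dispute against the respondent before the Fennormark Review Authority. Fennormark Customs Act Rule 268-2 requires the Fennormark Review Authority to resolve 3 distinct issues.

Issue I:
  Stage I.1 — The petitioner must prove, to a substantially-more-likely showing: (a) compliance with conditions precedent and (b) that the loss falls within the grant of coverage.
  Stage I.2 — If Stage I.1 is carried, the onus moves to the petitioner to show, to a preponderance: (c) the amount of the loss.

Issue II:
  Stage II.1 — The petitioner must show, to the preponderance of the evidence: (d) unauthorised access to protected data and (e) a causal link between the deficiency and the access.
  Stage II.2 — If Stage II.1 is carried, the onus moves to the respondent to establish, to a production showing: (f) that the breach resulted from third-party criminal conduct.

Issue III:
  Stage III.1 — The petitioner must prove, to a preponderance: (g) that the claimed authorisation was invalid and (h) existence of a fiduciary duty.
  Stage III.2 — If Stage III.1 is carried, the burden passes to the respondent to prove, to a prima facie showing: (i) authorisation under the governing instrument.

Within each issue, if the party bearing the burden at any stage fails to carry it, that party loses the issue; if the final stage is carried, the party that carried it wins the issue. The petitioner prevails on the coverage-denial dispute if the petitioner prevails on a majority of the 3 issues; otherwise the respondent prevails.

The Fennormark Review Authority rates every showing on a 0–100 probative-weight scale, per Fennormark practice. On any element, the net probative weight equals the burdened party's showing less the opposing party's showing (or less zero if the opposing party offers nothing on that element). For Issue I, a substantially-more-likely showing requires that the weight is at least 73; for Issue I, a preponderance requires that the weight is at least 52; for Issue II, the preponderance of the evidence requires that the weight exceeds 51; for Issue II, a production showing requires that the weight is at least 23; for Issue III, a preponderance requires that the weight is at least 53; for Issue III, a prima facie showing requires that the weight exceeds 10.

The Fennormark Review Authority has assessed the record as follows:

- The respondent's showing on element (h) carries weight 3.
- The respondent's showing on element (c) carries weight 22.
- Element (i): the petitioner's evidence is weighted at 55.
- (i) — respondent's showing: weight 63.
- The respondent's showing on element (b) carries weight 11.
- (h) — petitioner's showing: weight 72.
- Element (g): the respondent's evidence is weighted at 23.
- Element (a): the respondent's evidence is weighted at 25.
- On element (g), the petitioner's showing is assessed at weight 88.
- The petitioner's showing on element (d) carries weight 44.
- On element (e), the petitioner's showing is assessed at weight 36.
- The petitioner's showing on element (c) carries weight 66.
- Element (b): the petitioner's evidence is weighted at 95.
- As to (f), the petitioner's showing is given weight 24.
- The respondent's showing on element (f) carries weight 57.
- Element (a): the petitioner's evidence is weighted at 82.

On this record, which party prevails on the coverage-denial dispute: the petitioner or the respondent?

respondent

— Issue I —
Stage I.1 (petitioner, a substantially-more-likely showing, weight is at least 73): (a) net 82−25=57 < 73 — fails; (b) net 95−11=84 ≥ 73 — meets.
  The petitioner does not carry Stage I.1.
The analysis ends at Stage I.1; the respondent prevails on this issue.
— Issue II —
Stage II.1 — burden on petitioner; standard: the preponderance of the evidence (weight exceeds 51).
    (d): 44 ≤ 51 [not met]
    (e): 36 ≤ 51 [not met]
  The petitioner does not carry Stage II.1.
The analysis ends at Stage II.1; the respondent prevails on this issue.
— Issue III —
Stage III.1 (petitioner, a preponderance, weight is at least 53): (g) net 88−23=65 ≥ 53 — meets; (h) net 72−3=69 ≥ 53 — meets.
  The petitioner carries Stage III.1; the respondent now bears the burden.
Stage III.2 (respondent, a prima facie showing, weight exceeds 10): (i) net 63−55=8 ≤ 10 — fails.
  The respondent does not carry Stage III.2.
The petitioner prevails on this issue.
Per-issue: Issue I → respondent; Issue II → respondent; Issue III → petitioner. The petitioner must prevail on a majority of issues; overall, the respondent prevails.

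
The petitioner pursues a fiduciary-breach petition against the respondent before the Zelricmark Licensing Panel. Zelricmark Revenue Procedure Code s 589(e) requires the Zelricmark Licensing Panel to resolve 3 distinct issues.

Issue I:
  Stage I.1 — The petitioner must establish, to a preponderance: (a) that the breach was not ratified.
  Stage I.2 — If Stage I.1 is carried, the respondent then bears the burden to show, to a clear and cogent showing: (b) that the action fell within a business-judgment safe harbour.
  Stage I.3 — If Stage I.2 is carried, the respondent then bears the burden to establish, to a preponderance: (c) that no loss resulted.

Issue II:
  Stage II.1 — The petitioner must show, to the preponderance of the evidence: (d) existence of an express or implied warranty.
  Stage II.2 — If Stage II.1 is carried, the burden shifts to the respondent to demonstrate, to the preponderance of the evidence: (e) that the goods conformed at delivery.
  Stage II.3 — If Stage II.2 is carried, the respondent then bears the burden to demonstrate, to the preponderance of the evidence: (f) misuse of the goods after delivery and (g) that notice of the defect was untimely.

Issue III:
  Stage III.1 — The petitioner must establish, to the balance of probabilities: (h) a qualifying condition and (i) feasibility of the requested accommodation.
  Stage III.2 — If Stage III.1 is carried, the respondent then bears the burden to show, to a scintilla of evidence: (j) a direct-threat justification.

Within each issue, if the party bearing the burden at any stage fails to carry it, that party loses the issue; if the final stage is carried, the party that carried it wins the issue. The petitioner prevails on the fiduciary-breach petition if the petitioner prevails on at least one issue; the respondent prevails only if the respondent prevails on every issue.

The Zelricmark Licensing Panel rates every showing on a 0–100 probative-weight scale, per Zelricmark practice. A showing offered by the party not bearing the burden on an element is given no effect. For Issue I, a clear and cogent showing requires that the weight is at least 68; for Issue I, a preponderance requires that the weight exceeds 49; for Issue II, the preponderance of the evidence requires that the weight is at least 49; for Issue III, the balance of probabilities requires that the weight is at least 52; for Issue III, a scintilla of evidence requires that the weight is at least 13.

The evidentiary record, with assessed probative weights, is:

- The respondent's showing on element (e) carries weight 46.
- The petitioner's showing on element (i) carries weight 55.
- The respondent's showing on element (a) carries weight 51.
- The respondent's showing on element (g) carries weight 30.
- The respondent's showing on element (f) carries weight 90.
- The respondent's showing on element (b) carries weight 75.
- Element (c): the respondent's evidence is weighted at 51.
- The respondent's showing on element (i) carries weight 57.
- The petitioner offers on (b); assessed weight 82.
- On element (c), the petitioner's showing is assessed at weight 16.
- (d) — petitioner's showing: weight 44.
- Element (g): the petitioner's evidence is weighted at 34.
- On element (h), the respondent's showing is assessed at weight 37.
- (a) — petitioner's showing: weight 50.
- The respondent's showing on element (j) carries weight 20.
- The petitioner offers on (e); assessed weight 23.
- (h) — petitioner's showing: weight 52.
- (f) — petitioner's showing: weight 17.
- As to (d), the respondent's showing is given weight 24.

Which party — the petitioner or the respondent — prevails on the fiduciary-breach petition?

— Issue I —
Stage I.1 — burden on petitioner; standard: a preponderance (weight exceeds 49).
    (a): 50 (respondent's 51 disregarded) > 49 [met]
  The petitioner carries Stage I.1; the respondent now bears the burden.
Stage I.2 — burden on respondent; standard: a clear and cogent showing (weight is at least 68).
    (b): 75 (petitioner's 82 disregarded) ≥ 68 [met]
  Stage I.2 is satisfied; the respondent continues to bear the burden.
Stage I.3 — burden on respondent; standard: a preponderance (weight exceeds 49).
    (c): 51 (petitioner's 16 disregarded) > 49 [met]
  All elements met at the final stage.
With every stage satisfied, the respondent prevails on this issue.
— Issue II —
Stage II.1 — burden on petitioner; standard: the preponderance of the evidence (weight is at least 49).
    (d): 44 (respondent's 24 disregarded) < 49 [not met]
  Stage II.1 not carried; the petitioner fails its burden.
The respondent prevails on this issue.
— Issue III —
Stage III.1 (petitioner, the balance of probabilities, weight is at least 52): (h) 52 (respondent's 37 disregarded) ≥ 52 — meets; (i) 55 (respondent's 57 disregarded) ≥ 52 — meets.
  Stage III.1 carried; the burden shifts to the respondent.
Stage III.2 (respondent, a scintilla of evidence, weight is at least 13): (j) 20 ≥ 13 — meets.
  Stage III.2 carried; the final stage is satisfied.
With every stage satisfied, the respondent prevails on this issue.
Per-issue: Issue I → respondent; Issue II → respondent; Issue III → respondent. The petitioner must prevail on at least one issue; overall, the respondent prevails.

respondent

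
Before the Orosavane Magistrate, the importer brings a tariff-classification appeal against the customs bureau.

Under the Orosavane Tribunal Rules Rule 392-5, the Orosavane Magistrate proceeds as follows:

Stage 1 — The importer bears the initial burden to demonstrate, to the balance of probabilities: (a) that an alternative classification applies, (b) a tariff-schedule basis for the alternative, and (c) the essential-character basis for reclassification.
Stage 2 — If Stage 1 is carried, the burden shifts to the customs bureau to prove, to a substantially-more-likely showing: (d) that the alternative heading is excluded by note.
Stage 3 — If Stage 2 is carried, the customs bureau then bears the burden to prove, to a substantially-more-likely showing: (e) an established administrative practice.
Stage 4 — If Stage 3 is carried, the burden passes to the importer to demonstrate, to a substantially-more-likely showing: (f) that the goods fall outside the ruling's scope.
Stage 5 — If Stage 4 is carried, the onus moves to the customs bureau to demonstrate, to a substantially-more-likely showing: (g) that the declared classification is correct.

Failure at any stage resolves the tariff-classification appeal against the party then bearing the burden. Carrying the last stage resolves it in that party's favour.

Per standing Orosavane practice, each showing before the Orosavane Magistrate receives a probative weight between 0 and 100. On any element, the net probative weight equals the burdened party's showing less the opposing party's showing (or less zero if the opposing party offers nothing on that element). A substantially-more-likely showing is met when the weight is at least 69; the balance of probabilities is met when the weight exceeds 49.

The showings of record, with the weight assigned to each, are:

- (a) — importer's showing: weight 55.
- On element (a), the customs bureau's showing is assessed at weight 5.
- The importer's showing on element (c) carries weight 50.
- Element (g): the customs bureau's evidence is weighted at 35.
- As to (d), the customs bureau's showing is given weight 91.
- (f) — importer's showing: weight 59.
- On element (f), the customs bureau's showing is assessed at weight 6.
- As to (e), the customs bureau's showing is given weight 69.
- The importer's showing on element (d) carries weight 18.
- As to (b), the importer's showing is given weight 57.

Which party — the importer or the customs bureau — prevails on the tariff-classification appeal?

At Stage 1 the importer must meet the balance of probabilities (weight exceeds 49): on (a) the weight is 55 less the opposing 5 gives net 50, which does exceed 49, so (a) meets the standard; on (b) the weight is 57, which does exceed 49, so (b) meets the standard; on (c) the weight is 50, which does exceed 49, so (c) meets the standard.
  Stage 1 carried; the burden shifts to the customs bureau.
At Stage 2 the customs bureau must meet a substantially-more-likely showing (weight is at least 69): on (d) the weight is 91 less the opposing 18 gives net 73, which does reach 69, so (d) meets the standard.
  All elements met. The customs bureau retains the burden for Stage 3.
At Stage 3 the customs bureau must meet a substantially-more-likely showing (weight is at least 69): on (e) the weight is 69, ≥ 69, so (e) meets the standard.
  Stage 3 is satisfied; the onus moves to the importer.
At Stage 4 the importer must meet a substantially-more-likely showing (weight is at least 69): on (f) the weight is 59 less the opposing 6 gives net 53, < 69, so (f) does not meet the standard.
  Stage 4 not carried; the importer fails its burden.
The analysis ends at Stage 4; the customs bureau prevails.

customs bureau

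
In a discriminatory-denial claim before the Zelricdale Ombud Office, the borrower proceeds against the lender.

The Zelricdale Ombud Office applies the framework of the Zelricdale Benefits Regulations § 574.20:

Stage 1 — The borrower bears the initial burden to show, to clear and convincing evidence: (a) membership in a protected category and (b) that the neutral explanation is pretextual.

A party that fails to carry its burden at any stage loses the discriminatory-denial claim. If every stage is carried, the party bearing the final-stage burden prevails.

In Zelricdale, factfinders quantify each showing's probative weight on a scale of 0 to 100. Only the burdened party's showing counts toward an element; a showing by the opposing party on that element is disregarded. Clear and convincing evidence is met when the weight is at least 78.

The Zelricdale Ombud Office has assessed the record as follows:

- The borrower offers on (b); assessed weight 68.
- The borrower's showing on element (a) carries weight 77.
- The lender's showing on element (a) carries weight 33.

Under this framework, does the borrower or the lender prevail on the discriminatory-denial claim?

Stage 1 — burden on borrower; standard: clear and convincing evidence (weight is at least 78).
    (a): 77 (lender's 33 disregarded) < 78 [not met]
    (b): 68 < 78 [not met]
  Not every element is met, so the borrower fails to carry Stage 1.
So the lender prevails.

lender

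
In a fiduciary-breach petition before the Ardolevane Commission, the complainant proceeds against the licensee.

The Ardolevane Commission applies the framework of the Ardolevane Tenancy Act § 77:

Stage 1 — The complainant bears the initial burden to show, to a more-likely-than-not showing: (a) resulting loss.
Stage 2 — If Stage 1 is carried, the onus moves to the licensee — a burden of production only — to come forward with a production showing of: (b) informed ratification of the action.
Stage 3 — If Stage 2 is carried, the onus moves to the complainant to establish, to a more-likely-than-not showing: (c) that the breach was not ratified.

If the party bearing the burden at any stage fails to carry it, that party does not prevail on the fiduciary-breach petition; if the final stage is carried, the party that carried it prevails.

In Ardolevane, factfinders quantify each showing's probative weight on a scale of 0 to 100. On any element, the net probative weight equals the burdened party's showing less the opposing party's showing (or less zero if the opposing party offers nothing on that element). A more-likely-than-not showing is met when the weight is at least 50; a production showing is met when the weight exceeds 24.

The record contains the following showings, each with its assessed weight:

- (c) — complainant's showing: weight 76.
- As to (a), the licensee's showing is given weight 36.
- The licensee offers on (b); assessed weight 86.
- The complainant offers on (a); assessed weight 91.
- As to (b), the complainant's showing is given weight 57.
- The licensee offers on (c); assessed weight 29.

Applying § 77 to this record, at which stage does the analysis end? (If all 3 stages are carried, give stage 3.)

At Stage 1 the complainant must meet a more-likely-than-not showing (weight is at least 50): on (a) the weight is 91 less the opposing 36 gives net 55, ≥ 50, so (a) meets the standard.
  All elements met. The burden passes to the licensee.
At Stage 2 the licensee must meet a production showing (weight exceeds 24): on (b) the weight is 86 less the opposing 57 gives net 29, > 24, so (b) meets the standard.
  All elements met. The burden passes to the complainant.
At Stage 3 the complainant must meet a more-likely-than-not showing (weight is at least 50): on (c) the weight is 76 less the opposing 29 gives net 47, < 50, so (c) does not meet the standard.
  Not every element is met, so the complainant fails to carry Stage 3.
The analysis ends at Stage 3; the licensee prevails.

stage 3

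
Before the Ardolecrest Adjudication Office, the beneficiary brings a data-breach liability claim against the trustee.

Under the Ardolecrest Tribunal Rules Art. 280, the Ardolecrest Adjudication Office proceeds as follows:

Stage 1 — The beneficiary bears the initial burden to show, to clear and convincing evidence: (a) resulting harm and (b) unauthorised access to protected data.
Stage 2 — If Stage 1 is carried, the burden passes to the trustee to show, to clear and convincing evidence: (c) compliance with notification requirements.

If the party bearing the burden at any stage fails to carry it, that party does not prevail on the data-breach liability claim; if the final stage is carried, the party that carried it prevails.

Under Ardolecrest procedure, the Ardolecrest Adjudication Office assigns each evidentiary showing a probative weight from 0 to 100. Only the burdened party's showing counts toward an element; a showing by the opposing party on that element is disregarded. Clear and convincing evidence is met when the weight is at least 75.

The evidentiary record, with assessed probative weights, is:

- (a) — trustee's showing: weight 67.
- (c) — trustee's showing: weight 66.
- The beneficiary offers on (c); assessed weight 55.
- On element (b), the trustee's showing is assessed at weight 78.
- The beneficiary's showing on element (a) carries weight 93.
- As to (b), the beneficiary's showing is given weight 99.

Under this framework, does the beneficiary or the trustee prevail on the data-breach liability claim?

beneficiary

Stage 1 — burden on beneficiary; standard: clear and convincing evidence (weight is at least 75).
    (a): 93 (trustee's 67 disregarded) ≥ 75 [met]
    (b): 99 (trustee's 78 disregarded) ≥ 75 [met]
  All elements met. The burden passes to the trustee.
Stage 2 — burden on trustee; standard: clear and convincing evidence (weight is at least 75).
    (c): 66 (beneficiary's 55 disregarded) < 75 [not met]
  The trustee does not carry Stage 2.
The beneficiary prevails.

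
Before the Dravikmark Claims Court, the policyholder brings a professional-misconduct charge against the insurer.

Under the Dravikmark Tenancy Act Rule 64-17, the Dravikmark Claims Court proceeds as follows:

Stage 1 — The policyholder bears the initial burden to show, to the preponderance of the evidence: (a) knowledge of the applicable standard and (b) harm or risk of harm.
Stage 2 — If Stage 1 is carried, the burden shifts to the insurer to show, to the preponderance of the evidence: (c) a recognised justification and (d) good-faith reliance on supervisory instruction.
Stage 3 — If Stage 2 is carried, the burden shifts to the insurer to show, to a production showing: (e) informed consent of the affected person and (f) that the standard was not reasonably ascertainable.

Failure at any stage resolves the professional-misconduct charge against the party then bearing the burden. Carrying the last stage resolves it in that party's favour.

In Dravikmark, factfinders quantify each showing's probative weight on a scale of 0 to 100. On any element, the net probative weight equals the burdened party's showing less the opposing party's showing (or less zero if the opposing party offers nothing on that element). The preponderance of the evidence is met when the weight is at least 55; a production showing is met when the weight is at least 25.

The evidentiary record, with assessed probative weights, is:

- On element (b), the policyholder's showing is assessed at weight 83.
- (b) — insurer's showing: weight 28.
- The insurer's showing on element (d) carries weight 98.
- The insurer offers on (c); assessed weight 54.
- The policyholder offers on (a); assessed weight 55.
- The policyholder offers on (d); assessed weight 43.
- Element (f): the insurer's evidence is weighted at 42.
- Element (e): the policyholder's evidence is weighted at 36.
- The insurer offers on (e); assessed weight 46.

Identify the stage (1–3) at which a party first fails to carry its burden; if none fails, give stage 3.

At Stage 1 the policyholder must meet the preponderance of the evidence (weight is at least 55): on (a) the weight is 55, which does reach 55, so (a) meets the standard; on (b) the weight is 83 less the opposing 28 gives net 55, which does reach 55, so (b) meets the standard.
  All elements met. The burden passes to the insurer.
At Stage 2 the insurer must meet the preponderance of the evidence (weight is at least 55): on (c) the weight is 54, which does not reach 55, so (c) does not meet the standard; on (d) the weight is 98 less the opposing 43 gives net 55, ≥ 55, so (d) meets the standard.
  Stage 2 not carried; the insurer fails its burden.
So the policyholder prevails.

stage 2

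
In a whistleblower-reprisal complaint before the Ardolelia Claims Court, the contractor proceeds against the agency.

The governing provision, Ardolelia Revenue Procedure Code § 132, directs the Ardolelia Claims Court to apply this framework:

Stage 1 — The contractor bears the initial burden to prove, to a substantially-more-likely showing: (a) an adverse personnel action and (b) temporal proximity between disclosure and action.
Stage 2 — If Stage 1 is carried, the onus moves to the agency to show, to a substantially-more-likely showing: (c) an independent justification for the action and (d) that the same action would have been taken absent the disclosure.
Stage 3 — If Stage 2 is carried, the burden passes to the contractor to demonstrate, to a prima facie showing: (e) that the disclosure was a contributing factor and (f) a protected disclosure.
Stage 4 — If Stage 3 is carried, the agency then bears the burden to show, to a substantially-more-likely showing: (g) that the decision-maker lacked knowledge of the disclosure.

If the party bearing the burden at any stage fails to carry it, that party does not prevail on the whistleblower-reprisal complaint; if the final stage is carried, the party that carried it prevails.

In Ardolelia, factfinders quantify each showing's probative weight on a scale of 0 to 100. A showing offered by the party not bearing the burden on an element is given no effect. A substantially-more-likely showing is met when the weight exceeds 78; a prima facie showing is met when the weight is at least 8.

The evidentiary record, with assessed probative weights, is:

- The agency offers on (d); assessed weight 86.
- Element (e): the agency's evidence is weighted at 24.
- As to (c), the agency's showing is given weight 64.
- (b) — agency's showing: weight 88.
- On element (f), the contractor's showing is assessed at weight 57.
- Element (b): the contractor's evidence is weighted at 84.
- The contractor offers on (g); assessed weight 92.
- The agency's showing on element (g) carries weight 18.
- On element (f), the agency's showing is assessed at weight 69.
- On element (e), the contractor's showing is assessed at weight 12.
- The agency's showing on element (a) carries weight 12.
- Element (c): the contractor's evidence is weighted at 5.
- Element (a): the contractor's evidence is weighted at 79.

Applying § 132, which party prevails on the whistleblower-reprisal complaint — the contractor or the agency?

contractor

At Stage 1 the contractor must meet a substantially-more-likely showing (weight exceeds 78): on (a) the weight is 79 (the agency's 12 is given no effect), which does exceed 78, so (a) meets the standard; on (b) the weight is 84 (the agency's 88 is given no effect), > 78, so (b) meets the standard.
  Stage 1 is satisfied; the onus moves to the agency.
At Stage 2 the agency must meet a substantially-more-likely showing (weight exceeds 78): on (c) the weight is 64 (the contractor's 5 is given no effect), which does not exceed 78, so (c) does not meet the standard; on (d) the weight is 86, > 78, so (d) meets the standard.
  Stage 2 not carried; the agency fails its burden.
The analysis ends at Stage 2; the contractor prevails.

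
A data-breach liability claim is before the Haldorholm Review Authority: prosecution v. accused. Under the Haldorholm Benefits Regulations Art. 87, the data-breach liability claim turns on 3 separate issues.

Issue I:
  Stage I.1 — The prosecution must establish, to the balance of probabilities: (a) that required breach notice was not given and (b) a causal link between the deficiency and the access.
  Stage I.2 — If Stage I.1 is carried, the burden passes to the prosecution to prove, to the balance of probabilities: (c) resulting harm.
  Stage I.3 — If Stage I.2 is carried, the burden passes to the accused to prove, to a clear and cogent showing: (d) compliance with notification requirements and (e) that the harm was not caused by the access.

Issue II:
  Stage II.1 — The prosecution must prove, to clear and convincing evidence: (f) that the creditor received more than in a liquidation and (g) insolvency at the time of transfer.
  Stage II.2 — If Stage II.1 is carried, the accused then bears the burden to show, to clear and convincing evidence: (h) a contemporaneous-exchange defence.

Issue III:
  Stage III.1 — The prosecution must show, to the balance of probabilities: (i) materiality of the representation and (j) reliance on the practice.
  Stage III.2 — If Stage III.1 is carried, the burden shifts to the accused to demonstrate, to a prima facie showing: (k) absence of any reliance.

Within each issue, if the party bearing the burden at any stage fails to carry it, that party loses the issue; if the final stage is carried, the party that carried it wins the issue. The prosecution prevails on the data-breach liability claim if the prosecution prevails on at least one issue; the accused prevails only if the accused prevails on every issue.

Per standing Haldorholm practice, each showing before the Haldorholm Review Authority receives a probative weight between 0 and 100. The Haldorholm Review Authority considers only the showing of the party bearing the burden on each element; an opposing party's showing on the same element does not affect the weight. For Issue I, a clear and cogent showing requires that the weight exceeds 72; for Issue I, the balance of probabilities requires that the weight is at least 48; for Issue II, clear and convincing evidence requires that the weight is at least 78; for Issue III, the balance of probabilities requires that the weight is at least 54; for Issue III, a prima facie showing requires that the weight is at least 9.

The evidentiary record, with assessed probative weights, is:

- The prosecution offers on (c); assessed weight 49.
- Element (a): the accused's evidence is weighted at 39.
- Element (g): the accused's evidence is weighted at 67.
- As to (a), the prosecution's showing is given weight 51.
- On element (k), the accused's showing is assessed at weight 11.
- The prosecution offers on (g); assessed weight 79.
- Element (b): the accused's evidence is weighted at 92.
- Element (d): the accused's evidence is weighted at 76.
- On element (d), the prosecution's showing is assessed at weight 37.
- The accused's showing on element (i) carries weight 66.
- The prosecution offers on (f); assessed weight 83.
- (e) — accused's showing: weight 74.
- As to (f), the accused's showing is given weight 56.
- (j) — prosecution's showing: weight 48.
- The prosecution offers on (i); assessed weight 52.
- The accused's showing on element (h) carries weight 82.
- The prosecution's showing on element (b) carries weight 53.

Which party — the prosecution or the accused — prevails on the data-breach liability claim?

— Issue I —
Stage I.1 (prosecution, the balance of probabilities, weight is at least 48): (a) 51 (accused's 39 disregarded) ≥ 48 — meets; (b) 53 (accused's 92 disregarded) ≥ 48 — meets.
  Stage I.1 is satisfied; the prosecution continues to bear the burden.
Stage I.2 (prosecution, the balance of probabilities, weight is at least 48): (c) 49 ≥ 48 — meets.
  The prosecution carries Stage I.2; the accused now bears the burden.
Stage I.3 (accused, a clear and cogent showing, weight exceeds 72): (d) 76 (prosecution's 37 disregarded) > 72 — meets; (e) 74 > 72 — meets.
  The accused carries the last stage.
With every stage satisfied, the accused prevails on this issue.
— Issue II —
Stage II.1 — burden on prosecution; standard: clear and convincing evidence (weight is at least 78).
    (f): 83 (accused's 56 disregarded) ≥ 78 [met]
    (g): 79 (accused's 67 disregarded) ≥ 78 [met]
  The prosecution carries Stage II.1; the accused now bears the burden.
Stage II.2 — burden on accused; standard: clear and convincing evidence (weight is at least 78).
    (h): 82 ≥ 78 [met]
  Stage II.2 carried; the final stage is satisfied.
With every stage satisfied, the accused prevails on this issue.
— Issue III —
At Stage III.1 the prosecution must meet the balance of probabilities (weight is at least 54): on (i) the weight is 52 (the accused's 66 is given no effect), < 54, so (i) does not meet the standard; on (j) the weight is 48, which does not reach 54, so (j) does not meet the standard.
  The prosecution does not carry Stage III.1.
The analysis ends at Stage III.1; the accused prevails on this issue.
Per-issue: Issue I → accused; Issue II → accused; Issue III → accused. The prosecution must prevail on at least one issue; overall, the accused prevails.

accused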